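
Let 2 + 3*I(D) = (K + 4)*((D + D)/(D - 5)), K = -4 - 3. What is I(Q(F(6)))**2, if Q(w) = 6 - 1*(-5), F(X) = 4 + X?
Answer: 169/9 ≈ 18.778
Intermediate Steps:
Q(w) = 11 (Q(w) = 6 + 5 = 11)
K = -7
I(D) = -2/3 - 2*D/(-5 + D) (I(D) = -2/3 + ((-7 + 4)*((D + D)/(D - 5)))/3 = -2/3 + (-3*2*D/(-5 + D))/3 = -2/3 + (-6*D/(-5 + D))/3 = -2/3 - 2*D/(-5 + D))
I(Q(F(6)))**2 = (2*(5 - 4*11)/(3*(-5 + 11)))**2 = ((2/3)*(5 - 44)/6)**2 = ((2/3)*(1/6)*(-39))**2 = (-13/3)**2 = 169/9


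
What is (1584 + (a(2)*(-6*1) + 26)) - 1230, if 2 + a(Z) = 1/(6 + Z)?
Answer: 1565/4 ≈ 391.25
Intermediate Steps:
a(Z) = -2 + 1/(6 + Z)
(1584 + (a(2)*(-6*1) + 26)) - 1230 = (1584 + (((-11 - 2*2)/(6 + 2))*(-6*1) + 26)) - 1230 = (1584 + (((-11 - 4)/8)*(-6) + 26)) - 1230 = (1584 + (((⅛)*(-15))*(-6) + 26)) - 1230 = (1584 + (-15/8*(-6) + 26)) - 1230 = (1584 + (45/4 + 26)) - 1230 = (1584 + 149/4) - 1230 = 6485/4 - 1230 = 1565/4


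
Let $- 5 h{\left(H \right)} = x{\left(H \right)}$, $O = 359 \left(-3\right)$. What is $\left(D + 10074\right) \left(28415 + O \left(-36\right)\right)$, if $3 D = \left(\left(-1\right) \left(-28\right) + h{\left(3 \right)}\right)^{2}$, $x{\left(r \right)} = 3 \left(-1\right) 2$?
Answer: $\frac{52195295942}{75} \approx 6.9594 \cdot 10^{8}$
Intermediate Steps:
$O = -1077$
$x{\left(r \right)} = -6$ ($x{\left(r \right)} = \left(-3\right) 2 = -6$)
$h{\left(H \right)} = \frac{6}{5}$ ($h{\left(H \right)} = \left(- \frac{1}{5}\right) \left(-6\right) = \frac{6}{5}$)
$D = \frac{21316}{75}$ ($D = \frac{\left(\left(-1\right) \left(-28\right) + \frac{6}{5}\right)^{2}}{3} = \frac{\left(28 + \frac{6}{5}\right)^{2}}{3} = \frac{\left(\frac{146}{5}\right)^{2}}{3} = \frac{1}{3} \cdot \frac{21316}{25} = \frac{21316}{75} \approx 284.21$)
$\left(D + 10074\right) \left(28415 + O \left(-36\right)\right) = \left(\frac{21316}{75} + 10074\right) \left(28415 - -38772\right) = \frac{776866 \left(28415 + 38772\right)}{75} = \frac{776866}{75} \cdot 67187 = \frac{52195295942}{75}$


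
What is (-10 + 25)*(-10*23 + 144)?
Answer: -1290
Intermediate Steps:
(-10 + 25)*(-10*23 + 144) = 15*(-230 + 144) = 15*(-86) = -1290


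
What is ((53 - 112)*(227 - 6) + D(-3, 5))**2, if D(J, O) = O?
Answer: 169885156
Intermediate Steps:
((53 - 112)*(227 - 6) + D(-3, 5))**2 = ((53 - 112)*(227 - 6) + 5)**2 = (-59*221 + 5)**2 = (-13039 + 5)**2 = (-13034)**2 = 169885156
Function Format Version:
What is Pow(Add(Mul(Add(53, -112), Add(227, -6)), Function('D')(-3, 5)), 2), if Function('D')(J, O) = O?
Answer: 169885156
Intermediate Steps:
Pow(Add(Mul(Add(53, -112), Add(227, -6)), Function('D')(-3, 5)), 2) = Pow(Add(Mul(Add(53, -112), Add(227, -6)), 5), 2) = Pow(Add(Mul(-59, 221), 5), 2) = Pow(Add(-13039, 5), 2) = Pow(-13034, 2) = 169885156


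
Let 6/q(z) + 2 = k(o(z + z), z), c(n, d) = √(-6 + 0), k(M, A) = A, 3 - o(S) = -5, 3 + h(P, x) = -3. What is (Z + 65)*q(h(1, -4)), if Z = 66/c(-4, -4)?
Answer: -195/4 + 33*I*√6/4 ≈ -48.75 + 20.208*I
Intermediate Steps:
h(P, x) = -6 (h(P, x) = -3 - 3 = -6)
o(S) = 8 (o(S) = 3 - 1*(-5) = 3 + 5 = 8)
c(n, d) = I*√6 (c(n, d) = √(-6) = I*√6)
q(z) = 6/(-2 + z)
Z = -11*I*√6 (Z = 66/((I*√6)) = 66*(-I*√6/6) = -11*I*√6 ≈ -26.944*I)
(Z + 65)*q(h(1, -4)) = (-11*I*√6 + 65)*(6/(-2 - 6)) = (65 - 11*I*√6)*(6/(-8)) = (65 - 11*I*√6)*(6*(-⅛)) = (65 - 11*I*√6)*(-¾) = -195/4 + 33*I*√6/4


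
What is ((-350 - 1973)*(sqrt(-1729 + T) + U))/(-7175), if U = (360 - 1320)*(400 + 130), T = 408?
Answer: -47277696/287 + 2323*I*sqrt(1321)/7175 ≈ -1.6473e+5 + 11.767*I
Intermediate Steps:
U = -508800 (U = -960*530 = -508800)
((-350 - 1973)*(sqrt(-1729 + T) + U))/(-7175) = ((-350 - 1973)*(sqrt(-1729 + 408) - 508800))/(-7175) = -2323*(sqrt(-1321) - 508800)*(-1/7175) = -2323*(I*sqrt(1321) - 508800)*(-1/7175) = -2323*(-508800 + I*sqrt(1321))*(-1/7175) = (1181942400 - 2323*I*sqrt(1321))*(-1/7175) = -47277696/287 + 2323*I*sqrt(1321)/7175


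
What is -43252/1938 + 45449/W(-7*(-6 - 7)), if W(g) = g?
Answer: 42072115/88179 ≈ 477.12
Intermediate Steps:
-43252/1938 + 45449/W(-7*(-6 - 7)) = -43252/1938 + 45449/((-7*(-6 - 7))) = -43252*1/1938 + 45449/((-7*(-13))) = -21626/969 + 45449/91 = 42072115/88179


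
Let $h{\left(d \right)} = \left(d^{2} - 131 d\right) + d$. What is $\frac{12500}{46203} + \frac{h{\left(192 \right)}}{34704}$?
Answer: $\frac{2277316}{3711641} \approx 0.61356$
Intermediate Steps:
$h{\left(d \right)} = d^{2} - 130 d$
$\frac{12500}{46203} + \frac{h{\left(192 \right)}}{34704} = \frac{12500}{46203} + \frac{192 \left(-130 + 192\right)}{34704} = 12500 \cdot \frac{1}{46203} + 192 \cdot 62 \cdot \frac{1}{34704} = \frac{12500}{46203} + 11904 \cdot \frac{1}{34704} = \frac{12500}{46203} + \frac{248}{723} = \frac{2277316}{3711641}$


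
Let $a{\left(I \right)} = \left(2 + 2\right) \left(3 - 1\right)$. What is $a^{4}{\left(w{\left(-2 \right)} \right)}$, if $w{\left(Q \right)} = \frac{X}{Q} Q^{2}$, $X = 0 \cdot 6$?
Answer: $4096$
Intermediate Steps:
$X = 0$
$w{\left(Q \right)} = 0$ ($w{\left(Q \right)} = \frac{0}{Q} Q^{2} = 0 Q^{2} = 0$)
$a{\left(I \right)} = 8$ ($a{\left(I \right)} = 4 \cdot 2 = 8$)
$a^{4}{\left(w{\left(-2 \right)} \right)} = 8^{4} = 4096$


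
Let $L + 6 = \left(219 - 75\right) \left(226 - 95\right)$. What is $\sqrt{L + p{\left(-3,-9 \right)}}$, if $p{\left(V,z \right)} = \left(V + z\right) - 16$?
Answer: $\sqrt{18830} \approx 137.22$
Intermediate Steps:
$p{\left(V,z \right)} = -16 + V + z$
$L = 18858$ ($L = -6 + \left(219 - 75\right) \left(226 - 95\right) = -6 + 144 \cdot 131 = -6 + 18864 = 18858$)
$\sqrt{L + p{\left(-3,-9 \right)}} = \sqrt{18858 - 28} = \sqrt{18830}$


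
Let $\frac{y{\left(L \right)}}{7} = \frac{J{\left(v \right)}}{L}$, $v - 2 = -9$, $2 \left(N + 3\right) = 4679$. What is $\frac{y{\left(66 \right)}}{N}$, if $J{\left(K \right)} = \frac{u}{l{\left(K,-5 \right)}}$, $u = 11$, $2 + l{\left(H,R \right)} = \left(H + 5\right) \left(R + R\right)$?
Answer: $\frac{7}{252342} \approx 2.774 \cdot 10^{-5}$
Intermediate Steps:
$N = \frac{4673}{2}$ ($N = -3 + \frac{1}{2} \cdot 4679 = -3 + \frac{4679}{2} = \frac{4673}{2} \approx 2336.5$)
$l{\left(H,R \right)} = -2 + 2 R \left(5 + H\right)$ ($l{\left(H,R \right)} = -2 + \left(H + 5\right) \left(R + R\right) = -2 + \left(5 + H\right) 2 R = -2 + 2 R \left(5 + H\right)$)
$v = -7$ ($v = 2 - 9 = -7$)
$J{\left(K \right)} = \frac{11}{-52 - 10 K}$ ($J{\left(K \right)} = \frac{11}{-2 + 10 \left(-5\right) + 2 K \left(-5\right)} = \frac{11}{-2 - 50 - 10 K} = \frac{11}{-52 - 10 K}$)
$y{\left(L \right)} = \frac{77}{18 L}$ ($y{\left(L \right)} = 7 \frac{\frac{11}{2} \frac{1}{-26 - -35}}{L} = 7 \frac{\frac{11}{2} \frac{1}{-26 + 35}}{L} = 7 \frac{\frac{11}{2} \cdot \frac{1}{9}}{L} = 7 \frac{11}{18 L} = \frac{77}{18 L}$)
$\frac{y{\left(66 \right)}}{N} = \frac{\frac{77}{18} \cdot \frac{1}{66}}{\frac{4673}{2}} = \frac{77}{18} \cdot \frac{1}{66} \cdot \frac{2}{4673} = \frac{7}{108} \cdot \frac{2}{4673} = \frac{7}{252342}$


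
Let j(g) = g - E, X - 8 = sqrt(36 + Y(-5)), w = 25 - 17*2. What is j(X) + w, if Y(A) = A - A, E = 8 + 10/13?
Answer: -49/13 ≈ -3.7692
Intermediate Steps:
E = 114/13 (E = 8 + 10*(1/13) = 8 + 10/13 = 114/13 ≈ 8.7692)
Y(A) = 0
w = -9 (w = 25 - 34 = -9)
X = 14 (X = 8 + sqrt(36 + 0) = 8 + sqrt(36) = 8 + 6 = 14)
j(g) = -114/13 + g (j(g) = g - 1*114/13 = g - 114/13 = -114/13 + g)
j(X) + w = (-114/13 + 14) - 9 = 68/13 - 9 = -49/13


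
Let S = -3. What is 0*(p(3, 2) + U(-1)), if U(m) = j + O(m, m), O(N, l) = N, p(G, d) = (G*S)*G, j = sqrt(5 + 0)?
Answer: 0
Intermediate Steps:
j = sqrt(5) ≈ 2.2361
p(G, d) = -3*G**2 (p(G, d) = (G*(-3))*G = (-3*G)*G = -3*G**2)
U(m) = m + sqrt(5) (U(m) = sqrt(5) + m = m + sqrt(5))
0*(p(3, 2) + U(-1)) = 0*(-3*3**2 + (-1 + sqrt(5))) = 0*(-3*9 + (-1 + sqrt(5))) = 0*(-27 + (-1 + sqrt(5))) = 0*(-28 + sqrt(5)) = 0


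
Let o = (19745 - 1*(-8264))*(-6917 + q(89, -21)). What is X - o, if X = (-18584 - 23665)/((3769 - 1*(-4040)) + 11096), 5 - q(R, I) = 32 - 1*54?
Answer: 3648324856801/18905 ≈ 1.9298e+8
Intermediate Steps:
q(R, I) = 27 (q(R, I) = 5 - (32 - 1*54) = 5 - (32 - 54) = 5 - 1*(-22) = 5 + 22 = 27)
o = -192982010 (o = (19745 - 1*(-8264))*(-6917 + 27) = (19745 + 8264)*(-6890) = 28009*(-6890) = -192982010)
X = -42249/18905 (X = -42249/((3769 + 4040) + 11096) = -42249/(7809 + 11096) = -42249/18905 ≈ -2.2348)
X - o = -42249/18905 - 1*(-192982010) = -42249/18905 + 192982010 = 3648324856801/18905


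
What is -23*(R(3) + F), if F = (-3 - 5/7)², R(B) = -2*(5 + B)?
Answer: 2484/49 ≈ 50.694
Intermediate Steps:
R(B) = -10 - 2*B
F = 676/49 (F = (-3 - 5*⅐)² = (-3 - 5/7)² = (-26/7)² = 676/49 ≈ 13.796)
-23*(R(3) + F) = -23*((-10 - 2*3) + 676/49) = -23*((-10 - 6) + 676/49) = -23*(-16 + 676/49) = -23*(-108/49) = 2484/49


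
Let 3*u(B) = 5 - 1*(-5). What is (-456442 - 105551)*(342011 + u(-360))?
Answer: -192209661233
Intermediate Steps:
u(B) = 10/3 (u(B) = (5 - 1*(-5))/3 = (5 + 5)/3 = (⅓)*10 = 10/3)
(-456442 - 105551)*(342011 + u(-360)) = (-456442 - 105551)*(342011 + 10/3) = -561993*1026043/3 = -192209661233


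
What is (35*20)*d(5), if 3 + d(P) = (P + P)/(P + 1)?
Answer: -2800/3 ≈ -933.33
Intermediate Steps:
d(P) = -3 + 2*P/(1 + P) (d(P) = -3 + (P + P)/(P + 1) = -3 + (2*P)/(1 + P) = -3 + 2*P/(1 + P))
(35*20)*d(5) = (35*20)*((-3 - 1*5)/(1 + 5)) = 700*((-3 - 5)/6) = 700*((⅙)*(-8)) = 700*(-4/3) = -2800/3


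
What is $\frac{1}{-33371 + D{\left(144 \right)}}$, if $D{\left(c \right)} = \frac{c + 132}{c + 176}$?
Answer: $- \frac{80}{2669611} \approx -2.9967 \cdot 10^{-5}$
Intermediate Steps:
$D{\left(c \right)} = \frac{132 + c}{176 + c}$
$\frac{1}{-33371 + D{\left(144 \right)}} = \frac{1}{-33371 + \frac{132 + 144}{176 + 144}} = \frac{1}{-33371 + \frac{1}{320} \cdot 276} = \frac{1}{-33371 + \frac{69}{80}} = \frac{1}{- \frac{2669611}{80}} = - \frac{80}{2669611}$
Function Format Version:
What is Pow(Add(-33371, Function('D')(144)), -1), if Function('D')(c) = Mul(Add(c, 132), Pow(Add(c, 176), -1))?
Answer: Rational(-80, 2669611) ≈ -2.9967e-5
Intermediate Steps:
Function('D')(c) = Mul(Pow(Add(176, c), -1), Add(132, c)) (Function('D')(c) = Mul(Add(132, c), Pow(Add(176, c), -1)) = Mul(Pow(Add(176, c), -1), Add(132, c)))
Pow(Add(-33371, Function('D')(144)), -1) = Pow(Add(-33371, Mul(Pow(Add(176, 144), -1), Add(132, 144))), -1) = Pow(Add(-33371, Mul(Pow(320, -1), 276)), -1) = Pow(Add(-33371, Mul(Rational(1, 320), 276)), -1) = Pow(Add(-33371, Rational(69, 80)), -1) = Pow(Rational(-2669611, 80), -1) = Rational(-80, 2669611)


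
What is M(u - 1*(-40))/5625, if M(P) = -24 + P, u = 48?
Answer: 64/5625 ≈ 0.011378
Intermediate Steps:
M(u - 1*(-40))/5625 = (-24 + (48 - 1*(-40)))/5625 = (-24 + (48 + 40))*(1/5625) = (-24 + 88)*(1/5625) = 64*(1/5625) = 64/5625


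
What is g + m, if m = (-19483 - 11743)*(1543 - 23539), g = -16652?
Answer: 686830444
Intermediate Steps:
m = 686847096 (m = -31226*(-21996) = 686847096)
g + m = -16652 + 686847096 = 686830444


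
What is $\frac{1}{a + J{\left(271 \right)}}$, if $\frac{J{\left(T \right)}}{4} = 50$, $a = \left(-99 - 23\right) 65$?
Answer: $- \frac{1}{7730} \approx -0.00012937$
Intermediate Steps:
$a = -7930$ ($a = \left(-122\right) 65 = -7930$)
$J{\left(T \right)} = 200$ ($J{\left(T \right)} = 4 \cdot 50 = 200$)
$\frac{1}{a + J{\left(271 \right)}} = \frac{1}{-7930 + 200} = \frac{1}{-7730} = - \frac{1}{7730}$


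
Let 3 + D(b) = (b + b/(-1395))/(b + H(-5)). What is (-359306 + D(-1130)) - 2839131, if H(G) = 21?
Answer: -989632203796/309411 ≈ -3.1984e+6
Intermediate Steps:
D(b) = -3 + 1394*b/(1395*(21 + b)) (D(b) = -3 + (b + b/(-1395))/(b + 21) = -3 + (b + b*(-1/1395))/(21 + b) = -3 + (b - b/1395)/(21 + b) = -3 + (1394*b/1395)/(21 + b) = -3 + 1394*b/(1395*(21 + b)))
(-359306 + D(-1130)) - 2839131 = (-359306 + (-87885 - 2791*(-1130))/(1395*(21 - 1130))) - 2839131 = (-359306 + (1/1395)*(-87885 + 3153830)/(-1109)) - 2839131 = (-359306 + (1/1395)*(-1/1109)*3065945) - 2839131 = (-359306 - 613189/309411) - 2839131 = -111173841955/309411 - 2839131 = -989632203796/309411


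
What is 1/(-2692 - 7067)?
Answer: -1/9759 ≈ -0.00010247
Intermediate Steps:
1/(-2692 - 7067) = 1/(-9759) = -1/9759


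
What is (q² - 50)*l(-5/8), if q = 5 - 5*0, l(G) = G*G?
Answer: -625/64 ≈ -9.7656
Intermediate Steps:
l(G) = G²
q = 5 (q = 5 + 0 = 5)
(q² - 50)*l(-5/8) = (5² - 50)*(-5/8)² = (25 - 50)*(-5*⅛)² = -25*(-5/8)² = -25*25/64 = -625/64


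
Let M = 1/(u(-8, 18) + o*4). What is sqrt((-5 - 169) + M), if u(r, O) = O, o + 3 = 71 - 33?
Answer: I*sqrt(4343578)/158 ≈ 13.191*I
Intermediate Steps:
o = 35 (o = -3 + (71 - 33) = -3 + 38 = 35)
M = 1/158 (M = 1/(18 + 35*4) = 1/(18 + 140) = 1/158 ≈ 0.0063291)
sqrt((-5 - 169) + M) = sqrt((-5 - 169) + 1/158) = sqrt(-174 + 1/158) = sqrt(-27491/158) = I*sqrt(4343578)/158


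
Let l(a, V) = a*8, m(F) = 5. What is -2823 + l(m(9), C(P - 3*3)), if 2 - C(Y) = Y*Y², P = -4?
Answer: -2783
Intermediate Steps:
C(Y) = 2 - Y³ (C(Y) = 2 - Y*Y² = 2 - Y³)
l(a, V) = 8*a
-2823 + l(m(9), C(P - 3*3)) = -2823 + 8*5 = -2823 + 40 = -2783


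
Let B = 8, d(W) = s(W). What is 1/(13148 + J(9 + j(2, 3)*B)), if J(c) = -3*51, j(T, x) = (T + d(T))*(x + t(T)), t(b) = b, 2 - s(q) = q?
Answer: 1/12995 ≈ 7.6953e-5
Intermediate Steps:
s(q) = 2 - q
d(W) = 2 - W
j(T, x) = 2*T + 2*x (j(T, x) = (T + (2 - T))*(x + T) = 2*(T + x) = 2*T + 2*x)
J(c) = -153
1/(13148 + J(9 + j(2, 3)*B)) = 1/(13148 - 153) = 1/12995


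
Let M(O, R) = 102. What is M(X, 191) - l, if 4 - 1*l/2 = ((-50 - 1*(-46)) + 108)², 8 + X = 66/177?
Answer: 21726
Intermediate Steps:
X = -450/59 (X = -8 + 66/177 = -8 + 66*(1/177) = -8 + 22/59 = -450/59 ≈ -7.6271)
l = -21624 (l = 8 - 2*((-50 - 1*(-46)) + 108)² = 8 - 2*((-50 + 46) + 108)² = 8 - 2*(-4 + 108)² = 8 - 2*104² = 8 - 2*10816 = 8 - 21632 = -21624)
M(X, 191) - l = 102 - 1*(-21624) = 102 + 21624 = 21726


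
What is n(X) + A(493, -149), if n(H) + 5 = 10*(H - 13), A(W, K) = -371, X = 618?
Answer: 5674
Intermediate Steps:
n(H) = -135 + 10*H (n(H) = -5 + 10*(H - 13) = -5 + 10*(-13 + H) = -5 + (-130 + 10*H) = -135 + 10*H)
n(X) + A(493, -149) = (-135 + 10*618) - 371 = (-135 + 6180) - 371 = 6045 - 371 = 5674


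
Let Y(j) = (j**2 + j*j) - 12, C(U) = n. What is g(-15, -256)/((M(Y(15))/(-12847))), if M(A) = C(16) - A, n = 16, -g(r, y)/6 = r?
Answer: 578115/211 ≈ 2739.9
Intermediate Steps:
g(r, y) = -6*r
C(U) = 16
Y(j) = -12 + 2*j**2 (Y(j) = (j**2 + j**2) - 12 = 2*j**2 - 12 = -12 + 2*j**2)
M(A) = 16 - A
g(-15, -256)/((M(Y(15))/(-12847))) = (-6*(-15))/(((16 - (-12 + 2*15**2))/(-12847))) = 90/(((16 - (-12 + 2*225))*(-1/12847))) = 90/(((16 - (-12 + 450))*(-1/12847))) = 90/(((16 - 1*438)*(-1/12847))) = 90/(((16 - 438)*(-1/12847))) = 90/((-422*(-1/12847))) = 90/(422/12847) = 90*(12847/422) = 578115/211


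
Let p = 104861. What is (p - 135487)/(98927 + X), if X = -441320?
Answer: 30626/342393 ≈ 0.089447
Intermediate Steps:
(p - 135487)/(98927 + X) = (104861 - 135487)/(98927 - 441320) = -30626/(-342393) = -30626*(-1/342393) = 30626/342393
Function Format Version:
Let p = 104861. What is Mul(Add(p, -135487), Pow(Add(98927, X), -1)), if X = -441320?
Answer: Rational(30626, 342393) ≈ 0.089447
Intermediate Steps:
Mul(Add(p, -135487), Pow(Add(98927, X), -1)) = Mul(Add(104861, -135487), Pow(Add(98927, -441320), -1)) = Mul(-30626, Pow(-342393, -1)) = Mul(-30626, Rational(-1, 342393)) = Rational(30626, 342393)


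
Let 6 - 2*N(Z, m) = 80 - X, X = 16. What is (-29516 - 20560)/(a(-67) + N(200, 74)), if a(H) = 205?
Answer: -12519/44 ≈ -284.52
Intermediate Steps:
N(Z, m) = -29 (N(Z, m) = 3 - (80 - 1*16)/2 = 3 - (80 - 16)/2 = 3 - ½*64 = 3 - 32 = -29)
(-29516 - 20560)/(a(-67) + N(200, 74)) = (-29516 - 20560)/(205 - 29) = -50076/176 = -50076*1/176 = -12519/44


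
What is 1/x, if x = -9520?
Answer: -1/9520 ≈ -0.00010504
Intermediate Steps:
1/x = 1/(-9520) = -1/9520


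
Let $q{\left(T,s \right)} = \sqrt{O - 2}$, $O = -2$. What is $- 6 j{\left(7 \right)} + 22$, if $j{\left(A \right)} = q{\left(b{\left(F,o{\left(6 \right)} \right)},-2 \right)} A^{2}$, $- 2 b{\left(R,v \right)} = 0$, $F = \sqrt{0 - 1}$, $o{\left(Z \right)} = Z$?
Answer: $22 - 588 i \approx 22.0 - 588.0 i$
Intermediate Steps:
$F = i$ ($F = \sqrt{-1} = i \approx 1.0 i$)
$b{\left(R,v \right)} = 0$ ($b{\left(R,v \right)} = \left(- \frac{1}{2}\right) 0 = 0$)
$q{\left(T,s \right)} = 2 i$ ($q{\left(T,s \right)} = \sqrt{-2 - 2} = \sqrt{-4} = 2 i$)
$j{\left(A \right)} = 2 i A^{2}$
$- 6 j{\left(7 \right)} + 22 = - 6 \cdot 2 i 7^{2} + 22 = - 6 \cdot 2 i 49 + 22 = - 6 \cdot 98 i + 22 = - 588 i + 22 = 22 - 588 i$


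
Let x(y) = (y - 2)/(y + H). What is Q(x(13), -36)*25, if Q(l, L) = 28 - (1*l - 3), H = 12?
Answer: 764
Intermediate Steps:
x(y) = (-2 + y)/(12 + y) (x(y) = (y - 2)/(y + 12) = (-2 + y)/(12 + y))
Q(l, L) = 31 - l (Q(l, L) = 28 - (l - 3) = 28 - (-3 + l) = 28 + (3 - l) = 31 - l)
Q(x(13), -36)*25 = (31 - (-2 + 13)/(12 + 13))*25 = (31 - 11/25)*25 = (764/25)*25 = 764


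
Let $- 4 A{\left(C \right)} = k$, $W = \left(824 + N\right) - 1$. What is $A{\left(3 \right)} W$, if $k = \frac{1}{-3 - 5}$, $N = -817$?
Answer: $\frac{3}{16} \approx 0.1875$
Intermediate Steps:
$k = - \frac{1}{8}$ ($k = \frac{1}{-8} = - \frac{1}{8} \approx -0.125$)
$W = 6$ ($W = \left(824 - 817\right) - 1 = 7 - 1 = 6$)
$A{\left(C \right)} = \frac{1}{32}$ ($A{\left(C \right)} = \left(- \frac{1}{4}\right) \left(- \frac{1}{8}\right) = \frac{1}{32}$)
$A{\left(3 \right)} W = \frac{1}{32} \cdot 6 = \frac{3}{16}$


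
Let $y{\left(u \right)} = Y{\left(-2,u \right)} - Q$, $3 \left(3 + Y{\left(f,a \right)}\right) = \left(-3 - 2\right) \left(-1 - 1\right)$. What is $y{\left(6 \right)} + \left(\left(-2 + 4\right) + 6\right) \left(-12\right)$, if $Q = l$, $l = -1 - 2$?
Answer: $- \frac{278}{3} \approx -92.667$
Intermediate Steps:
$Y{\left(f,a \right)} = \frac{1}{3}$ ($Y{\left(f,a \right)} = -3 + \frac{\left(-3 - 2\right) \left(-1 - 1\right)}{3} = -3 + \frac{\left(-5\right) \left(-2\right)}{3} = -3 + \frac{1}{3} \cdot 10 = -3 + \frac{10}{3} = \frac{1}{3}$)
$l = -3$
$Q = -3$
$y{\left(u \right)} = \frac{10}{3}$ ($y{\left(u \right)} = \frac{1}{3} - -3 = \frac{1}{3} + 3 = \frac{10}{3}$)
$y{\left(6 \right)} + \left(\left(-2 + 4\right) + 6\right) \left(-12\right) = \frac{10}{3} + \left(\left(-2 + 4\right) + 6\right) \left(-12\right) = \frac{10}{3} + \left(2 + 6\right) \left(-12\right) = \frac{10}{3} + 8 \left(-12\right) = \frac{10}{3} - 96 = - \frac{278}{3}$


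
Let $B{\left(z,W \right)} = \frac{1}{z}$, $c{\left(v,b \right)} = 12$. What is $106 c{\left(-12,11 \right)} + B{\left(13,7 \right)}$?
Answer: $\frac{16537}{13} \approx 1272.1$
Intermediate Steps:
$106 c{\left(-12,11 \right)} + B{\left(13,7 \right)} = 106 \cdot 12 + \frac{1}{13} = 1272 + \frac{1}{13} = \frac{16537}{13}$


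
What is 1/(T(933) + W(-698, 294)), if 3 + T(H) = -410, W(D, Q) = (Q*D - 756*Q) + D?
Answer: -1/428587 ≈ -2.3332e-6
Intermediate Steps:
W(D, Q) = D - 756*Q + D*Q (W(D, Q) = (D*Q - 756*Q) + D = (-756*Q + D*Q) + D = D - 756*Q + D*Q)
T(H) = -413 (T(H) = -3 - 410 = -413)
1/(T(933) + W(-698, 294)) = 1/(-413 + (-698 - 756*294 - 698*294)) = 1/(-413 + (-698 - 222264 - 205212)) = 1/(-413 - 428174) = 1/(-428587) = -1/428587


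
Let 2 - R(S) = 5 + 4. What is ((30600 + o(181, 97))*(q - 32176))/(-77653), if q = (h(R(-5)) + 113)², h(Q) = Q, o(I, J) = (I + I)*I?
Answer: 2012794680/77653 ≈ 25920.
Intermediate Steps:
R(S) = -7 (R(S) = 2 - (5 + 4) = 2 - 1*9 = 2 - 9 = -7)
o(I, J) = 2*I² (o(I, J) = (2*I)*I = 2*I²)
q = 11236 (q = (-7 + 113)² = 106² = 11236)
((30600 + o(181, 97))*(q - 32176))/(-77653) = ((30600 + 2*181²)*(11236 - 32176))/(-77653) = ((30600 + 2*32761)*(-20940))*(-1/77653) = ((30600 + 65522)*(-20940))*(-1/77653) = (96122*(-20940))*(-1/77653) = -2012794680*(-1/77653) = 2012794680/77653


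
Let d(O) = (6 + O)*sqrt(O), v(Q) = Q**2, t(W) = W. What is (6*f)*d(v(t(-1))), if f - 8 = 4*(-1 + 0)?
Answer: 168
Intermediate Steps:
d(O) = sqrt(O)*(6 + O)
f = 4 (f = 8 + 4*(-1 + 0) = 8 + 4*(-1) = 8 - 4 = 4)
(6*f)*d(v(t(-1))) = (6*4)*(sqrt((-1)**2)*(6 + (-1)**2)) = 24*(sqrt(1)*(6 + 1)) = 24*(1*7) = 24*7 = 168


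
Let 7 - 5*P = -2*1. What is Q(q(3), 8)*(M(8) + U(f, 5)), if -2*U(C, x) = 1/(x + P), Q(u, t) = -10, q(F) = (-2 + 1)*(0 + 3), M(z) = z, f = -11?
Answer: -2695/34 ≈ -79.265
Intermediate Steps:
P = 9/5 (P = 7/5 - (-2)/5 = 7/5 - 1/5*(-2) = 7/5 + 2/5 = 9/5 ≈ 1.8000)
q(F) = -3 (q(F) = -1*3 = -3)
U(C, x) = -1/(2*(9/5 + x)) (U(C, x) = -1/(2*(x + 9/5)) = -1/(2*(9/5 + x)))
Q(q(3), 8)*(M(8) + U(f, 5)) = -10*(8 - 5/(18 + 10*5)) = -10*(8 - 5/(18 + 50)) = -10*(8 - 5/68) = -10*539/68 = -2695/34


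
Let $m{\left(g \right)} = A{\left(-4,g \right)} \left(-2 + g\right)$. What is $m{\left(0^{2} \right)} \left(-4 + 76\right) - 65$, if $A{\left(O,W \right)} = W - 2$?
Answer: $223$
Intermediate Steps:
$A{\left(O,W \right)} = -2 + W$
$m{\left(g \right)} = \left(-2 + g\right)^{2}$ ($m{\left(g \right)} = \left(-2 + g\right) \left(-2 + g\right) = \left(-2 + g\right)^{2}$)
$m{\left(0^{2} \right)} \left(-4 + 76\right) - 65 = \left(-2 + 0^{2}\right)^{2} \left(-4 + 76\right) - 65 = \left(-2 + 0\right)^{2} \cdot 72 - 65 = \left(-2\right)^{2} \cdot 72 - 65 = 4 \cdot 72 - 65 = 288 - 65 = 223$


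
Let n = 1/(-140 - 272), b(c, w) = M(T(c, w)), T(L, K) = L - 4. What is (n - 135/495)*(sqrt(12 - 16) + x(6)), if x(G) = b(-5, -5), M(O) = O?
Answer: 11223/4532 - 1247*I/2266 ≈ 2.4764 - 0.55031*I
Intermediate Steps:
T(L, K) = -4 + L
b(c, w) = -4 + c
n = -1/412 (n = 1/(-412) = -1/412 ≈ -0.0024272)
x(G) = -9 (x(G) = -4 - 5 = -9)
(n - 135/495)*(sqrt(12 - 16) + x(6)) = (-1/412 - 135/495)*(sqrt(12 - 16) - 9) = (-1/412 - 135*1/495)*(sqrt(-4) - 9) = (-1/412 - 3/11)*(2*I - 9) = -1247*(-9 + 2*I)/4532 = 11223/4532 - 1247*I/2266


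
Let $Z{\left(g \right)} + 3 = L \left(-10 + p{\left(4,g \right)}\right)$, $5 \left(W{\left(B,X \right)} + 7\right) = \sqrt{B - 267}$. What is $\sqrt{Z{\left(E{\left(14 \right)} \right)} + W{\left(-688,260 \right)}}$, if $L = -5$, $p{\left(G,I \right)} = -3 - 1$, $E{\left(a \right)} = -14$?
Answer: $\frac{\sqrt{1500 + 5 i \sqrt{955}}}{5} \approx 7.7562 + 0.39843 i$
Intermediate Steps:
$p{\left(G,I \right)} = -4$
$W{\left(B,X \right)} = -7 + \frac{\sqrt{-267 + B}}{5}$ ($W{\left(B,X \right)} = -7 + \frac{\sqrt{B - 267}}{5} = -7 + \frac{\sqrt{-267 + B}}{5}$)
$Z{\left(g \right)} = 67$ ($Z{\left(g \right)} = -3 - 5 \left(-10 - 4\right) = -3 - -70 = -3 + 70 = 67$)
$\sqrt{Z{\left(E{\left(14 \right)} \right)} + W{\left(-688,260 \right)}} = \sqrt{67 - \left(7 - \frac{\sqrt{-267 - 688}}{5}\right)} = \sqrt{67 - \left(7 - \frac{\sqrt{-955}}{5}\right)} = \sqrt{67 - \left(7 - \frac{i \sqrt{955}}{5}\right)} = \sqrt{60 + \frac{i \sqrt{955}}{5}}$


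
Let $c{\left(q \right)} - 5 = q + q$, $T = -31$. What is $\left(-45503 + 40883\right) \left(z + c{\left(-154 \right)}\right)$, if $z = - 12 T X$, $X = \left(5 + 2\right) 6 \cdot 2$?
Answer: $-142965900$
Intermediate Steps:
$X = 84$ ($X = 7 \cdot 12 = 84$)
$c{\left(q \right)} = 5 + 2 q$ ($c{\left(q \right)} = 5 + \left(q + q\right) = 5 + 2 q$)
$z = 31248$ ($z = \left(-12\right) \left(-31\right) 84 = 372 \cdot 84 = 31248$)
$\left(-45503 + 40883\right) \left(z + c{\left(-154 \right)}\right) = \left(-45503 + 40883\right) \left(31248 + \left(5 + 2 \left(-154\right)\right)\right) = - 4620 \left(31248 + \left(5 - 308\right)\right) = - 4620 \left(31248 - 303\right) = \left(-4620\right) 30945 = -142965900$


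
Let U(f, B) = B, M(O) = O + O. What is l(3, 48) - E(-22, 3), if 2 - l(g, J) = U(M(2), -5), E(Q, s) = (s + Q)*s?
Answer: 64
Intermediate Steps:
M(O) = 2*O
E(Q, s) = s*(Q + s) (E(Q, s) = (Q + s)*s = s*(Q + s))
l(g, J) = 7 (l(g, J) = 2 - 1*(-5) = 2 + 5 = 7)
l(3, 48) - E(-22, 3) = 7 - 3*(-22 + 3) = 7 - 3*(-19) = 7 - 1*(-57) = 7 + 57 = 64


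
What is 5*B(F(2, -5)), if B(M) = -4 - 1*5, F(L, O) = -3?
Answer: -45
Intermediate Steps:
B(M) = -9 (B(M) = -4 - 5 = -9)
5*B(F(2, -5)) = 5*(-9) = -45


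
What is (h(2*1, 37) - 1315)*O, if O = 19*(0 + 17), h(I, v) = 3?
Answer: -423776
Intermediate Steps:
O = 323 (O = 19*17 = 323)
(h(2*1, 37) - 1315)*O = (3 - 1315)*323 = -1312*323 = -423776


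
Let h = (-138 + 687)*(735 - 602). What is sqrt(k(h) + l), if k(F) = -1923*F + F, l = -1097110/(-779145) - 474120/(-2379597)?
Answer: 2*I*sqrt(536016619977029589627096868209)/123603406971 ≈ 11846.0*I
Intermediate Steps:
l = 198672526138/123603406971 (l = -1097110*(-1/779145) - 474120*(-1/2379597) = 219422/155829 + 158040/793199 = 198672526138/123603406971 ≈ 1.6073)
h = 73017 (h = 549*133 = 73017)
k(F) = -1922*F
sqrt(k(h) + l) = sqrt(-1922*73017 + 198672526138/123603406971) = sqrt(-140338674 + 198672526138/123603406971) = sqrt(-17346338037519970316/123603406971) = 2*I*sqrt(536016619977029589627096868209)/123603406971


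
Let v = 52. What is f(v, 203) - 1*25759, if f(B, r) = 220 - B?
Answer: -25591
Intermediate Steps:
f(v, 203) - 1*25759 = (220 - 1*52) - 1*25759 = (220 - 52) - 25759 = 168 - 25759 = -25591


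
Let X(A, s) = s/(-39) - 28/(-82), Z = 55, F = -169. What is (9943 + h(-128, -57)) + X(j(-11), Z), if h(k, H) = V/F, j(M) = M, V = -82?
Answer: 206673010/20787 ≈ 9942.4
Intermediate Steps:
h(k, H) = 82/169 (h(k, H) = -82/(-169) = -82*(-1/169) = 82/169)
X(A, s) = 14/41 - s/39 (X(A, s) = s*(-1/39) - 28*(-1/82) = -s/39 + 14/41 = 14/41 - s/39)
(9943 + h(-128, -57)) + X(j(-11), Z) = (9943 + 82/169) + (14/41 - 1/39*55) = 1680449/169 + (14/41 - 55/39) = 1680449/169 - 1709/1599 = 206673010/20787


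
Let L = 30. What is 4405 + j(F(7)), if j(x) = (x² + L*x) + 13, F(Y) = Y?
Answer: 4677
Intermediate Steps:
j(x) = 13 + x² + 30*x (j(x) = (x² + 30*x) + 13 = 13 + x² + 30*x)
4405 + j(F(7)) = 4405 + (13 + 7² + 30*7) = 4405 + (13 + 49 + 210) = 4405 + 272 = 4677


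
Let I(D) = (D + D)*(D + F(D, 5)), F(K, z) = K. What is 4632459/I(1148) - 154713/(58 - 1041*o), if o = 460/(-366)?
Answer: -12341183226489/109844662592 ≈ -112.35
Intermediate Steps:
o = -230/183 (o = 460*(-1/366) = -230/183 ≈ -1.2568)
I(D) = 4*D**2 (I(D) = (D + D)*(D + D) = (2*D)*(2*D) = 4*D**2)
4632459/I(1148) - 154713/(58 - 1041*o) = 4632459/((4*1148**2)) - 154713/(58 - 1041*(-230/183)) = 4632459/((4*1317904)) - 154713/(58 + 79810/61) = 4632459/5271616 - 154713/83348/61 = 4632459*(1/5271616) - 154713*61/83348 = 4632459/5271616 - 9437493/83348 = -12341183226489/109844662592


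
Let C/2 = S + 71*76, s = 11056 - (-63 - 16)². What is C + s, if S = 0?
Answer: 15607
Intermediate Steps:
s = 4815 (s = 11056 - 1*(-79)² = 11056 - 1*6241 = 11056 - 6241 = 4815)
C = 10792 (C = 2*(0 + 71*76) = 2*(0 + 5396) = 2*5396 = 10792)
C + s = 10792 + 4815 = 15607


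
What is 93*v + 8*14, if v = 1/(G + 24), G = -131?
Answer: 11891/107 ≈ 111.13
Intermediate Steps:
v = -1/107 (v = 1/(-131 + 24) = 1/(-107) = -1/107 ≈ -0.0093458)
93*v + 8*14 = 93*(-1/107) + 8*14 = -93/107 + 112 = 11891/107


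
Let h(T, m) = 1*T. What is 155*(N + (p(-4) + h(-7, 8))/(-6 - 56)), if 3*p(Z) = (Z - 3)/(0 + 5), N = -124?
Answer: -57604/3 ≈ -19201.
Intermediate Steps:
h(T, m) = T
p(Z) = -1/5 + Z/15 (p(Z) = ((Z - 3)/(0 + 5))/3 = ((-3 + Z)/5)/3 = ((-3 + Z)*(1/5))/3 = (-3/5 + Z/5)/3 = -1/5 + Z/15)
155*(N + (p(-4) + h(-7, 8))/(-6 - 56)) = 155*(-124 + ((-1/5 + (1/15)*(-4)) - 7)/(-6 - 56)) = 155*(-124 + ((-1/5 - 4/15) - 7)/(-62)) = 155*(-124 + (-7/15 - 7)*(-1/62)) = 155*(-124 - 112/15*(-1/62)) = 155*(-124 + 56/465) = 155*(-57604/465) = -57604/3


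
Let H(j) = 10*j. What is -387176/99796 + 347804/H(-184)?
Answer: -2213865739/11476540 ≈ -192.90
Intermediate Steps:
-387176/99796 + 347804/H(-184) = -387176/99796 + 347804/((10*(-184))) = -387176*1/99796 + 347804/(-1840) = -96794/24949 + 347804*(-1/1840) = -96794/24949 - 86951/460 = -2213865739/11476540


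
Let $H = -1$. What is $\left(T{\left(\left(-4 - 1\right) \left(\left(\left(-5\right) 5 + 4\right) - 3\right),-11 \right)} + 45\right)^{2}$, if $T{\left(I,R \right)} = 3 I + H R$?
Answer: $173056$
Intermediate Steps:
$T{\left(I,R \right)} = - R + 3 I$ ($T{\left(I,R \right)} = 3 I - R = - R + 3 I$)
$\left(T{\left(\left(-4 - 1\right) \left(\left(\left(-5\right) 5 + 4\right) - 3\right),-11 \right)} + 45\right)^{2} = \left(\left(\left(-1\right) \left(-11\right) + 3 \left(-4 - 1\right) \left(\left(\left(-5\right) 5 + 4\right) - 3\right)\right) + 45\right)^{2} = \left(\left(11 + 3 \left(- 5 \left(\left(-25 + 4\right) - 3\right)\right)\right) + 45\right)^{2} = \left(\left(11 + 3 \left(- 5 \left(-21 - 3\right)\right)\right) + 45\right)^{2} = \left(\left(11 + 3 \left(\left(-5\right) \left(-24\right)\right)\right) + 45\right)^{2} = \left(\left(11 + 3 \cdot 120\right) + 45\right)^{2} = \left(\left(11 + 360\right) + 45\right)^{2} = \left(371 + 45\right)^{2} = 416^{2} = 173056$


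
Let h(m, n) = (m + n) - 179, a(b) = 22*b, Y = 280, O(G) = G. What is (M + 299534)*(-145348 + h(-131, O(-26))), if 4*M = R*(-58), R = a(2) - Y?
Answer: -44135841904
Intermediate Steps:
h(m, n) = -179 + m + n
R = -236 (R = 22*2 - 1*280 = 44 - 280 = -236)
M = 3422 (M = (-236*(-58))/4 = (¼)*13688 = 3422)
(M + 299534)*(-145348 + h(-131, O(-26))) = (3422 + 299534)*(-145348 + (-179 - 131 - 26)) = 302956*(-145348 - 336) = 302956*(-145684) = -44135841904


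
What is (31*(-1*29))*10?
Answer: -8990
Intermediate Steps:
(31*(-1*29))*10 = (31*(-29))*10 = -899*10 = -8990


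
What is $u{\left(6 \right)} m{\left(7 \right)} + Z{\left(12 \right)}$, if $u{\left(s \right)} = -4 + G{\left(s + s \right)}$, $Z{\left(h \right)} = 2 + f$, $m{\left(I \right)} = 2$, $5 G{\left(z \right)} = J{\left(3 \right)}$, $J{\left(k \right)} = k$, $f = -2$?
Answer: $- \frac{34}{5} \approx -6.8$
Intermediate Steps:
$G{\left(z \right)} = \frac{3}{5}$ ($G{\left(z \right)} = \frac{1}{5} \cdot 3 = \frac{3}{5}$)
$Z{\left(h \right)} = 0$ ($Z{\left(h \right)} = 2 - 2 = 0$)
$u{\left(s \right)} = - \frac{17}{5}$ ($u{\left(s \right)} = -4 + \frac{3}{5} = - \frac{17}{5}$)
$u{\left(6 \right)} m{\left(7 \right)} + Z{\left(12 \right)} = \left(- \frac{17}{5}\right) 2 + 0 = - \frac{34}{5} + 0 = - \frac{34}{5}$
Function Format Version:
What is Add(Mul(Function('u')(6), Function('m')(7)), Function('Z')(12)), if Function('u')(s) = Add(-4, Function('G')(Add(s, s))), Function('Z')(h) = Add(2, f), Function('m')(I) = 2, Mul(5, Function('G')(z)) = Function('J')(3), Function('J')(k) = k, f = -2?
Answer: Rational(-34, 5) ≈ -6.8000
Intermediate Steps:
Function('G')(z) = Rational(3, 5) (Function('G')(z) = Mul(Rational(1, 5), 3) = Rational(3, 5))
Function('Z')(h) = 0 (Function('Z')(h) = Add(2, -2) = 0)
Function('u')(s) = Rational(-17, 5) (Function('u')(s) = Add(-4, Rational(3, 5)) = Rational(-17, 5))
Add(Mul(Function('u')(6), Function('m')(7)), Function('Z')(12)) = Add(Mul(Rational(-17, 5), 2), 0) = Add(Rational(-34, 5), 0) = Rational(-34, 5)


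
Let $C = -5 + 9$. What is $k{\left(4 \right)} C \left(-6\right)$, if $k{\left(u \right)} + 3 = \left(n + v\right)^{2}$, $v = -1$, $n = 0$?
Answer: $48$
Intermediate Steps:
$k{\left(u \right)} = -2$ ($k{\left(u \right)} = -3 + \left(0 - 1\right)^{2} = -3 + \left(-1\right)^{2} = -3 + 1 = -2$)
$C = 4$
$k{\left(4 \right)} C \left(-6\right) = \left(-2\right) 4 \left(-6\right) = \left(-8\right) \left(-6\right) = 48$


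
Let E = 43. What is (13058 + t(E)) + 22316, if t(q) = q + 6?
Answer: 35423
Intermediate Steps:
t(q) = 6 + q
(13058 + t(E)) + 22316 = (13058 + (6 + 43)) + 22316 = (13058 + 49) + 22316 = 13107 + 22316 = 35423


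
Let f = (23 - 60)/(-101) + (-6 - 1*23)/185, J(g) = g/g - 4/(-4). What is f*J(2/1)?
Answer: 7832/18685 ≈ 0.41916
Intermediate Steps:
J(g) = 2 (J(g) = 1 - 4*(-¼) = 1 + 1 = 2)
f = 3916/18685 (f = -37*(-1/101) + (-6 - 23)*(1/185) = 37/101 - 29*1/185 = 37/101 - 29/185 = 3916/18685 ≈ 0.20958)
f*J(2/1) = (3916/18685)*2 = 7832/18685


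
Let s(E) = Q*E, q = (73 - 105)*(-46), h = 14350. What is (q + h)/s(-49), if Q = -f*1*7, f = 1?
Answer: 15822/343 ≈ 46.128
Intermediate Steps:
q = 1472 (q = -32*(-46) = 1472)
Q = -7 (Q = -1*1*7 = -7 ≈ -7.0000)
s(E) = -7*E
(q + h)/s(-49) = (1472 + 14350)/((-7*(-49))) = 15822/343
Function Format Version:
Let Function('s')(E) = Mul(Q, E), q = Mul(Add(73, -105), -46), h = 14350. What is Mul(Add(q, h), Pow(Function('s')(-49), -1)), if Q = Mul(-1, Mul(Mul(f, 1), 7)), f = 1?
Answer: Rational(15822, 343) ≈ 46.128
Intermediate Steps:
q = 1472 (q = Mul(-32, -46) = 1472)
Q = -7 (Q = Mul(-1, Mul(Mul(1, 1), 7)) = Mul(-1, Mul(1, 7)) = Mul(-1, 7) = -7)
Function('s')(E) = Mul(-7, E)
Mul(Add(q, h), Pow(Function('s')(-49), -1)) = Mul(Add(1472, 14350), Pow(Mul(-7, -49), -1)) = Mul(15822, Pow(343, -1)) = Mul(15822, Rational(1, 343)) = Rational(15822, 343)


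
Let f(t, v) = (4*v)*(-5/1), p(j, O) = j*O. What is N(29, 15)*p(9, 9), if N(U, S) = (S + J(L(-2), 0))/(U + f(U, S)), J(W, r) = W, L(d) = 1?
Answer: -1296/271 ≈ -4.7823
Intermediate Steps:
p(j, O) = O*j
f(t, v) = -20*v (f(t, v) = (4*v)*(-5*1) = (4*v)*(-5) = -20*v)
N(U, S) = (1 + S)/(U - 20*S) (N(U, S) = (S + 1)/(U - 20*S) = (1 + S)/(U - 20*S))
N(29, 15)*p(9, 9) = ((-1 - 1*15)/(-1*29 + 20*15))*(9*9) = ((-1 - 15)/(-29 + 300))*81 = (-16/271)*81 = ((1/271)*(-16))*81 = -16/271*81 = -1296/271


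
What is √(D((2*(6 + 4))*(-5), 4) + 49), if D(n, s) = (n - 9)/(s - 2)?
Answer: I*√22/2 ≈ 2.3452*I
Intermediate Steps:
D(n, s) = (-9 + n)/(-2 + s)
√(D((2*(6 + 4))*(-5), 4) + 49) = √((-9 + (2*(6 + 4))*(-5))/(-2 + 4) + 49) = √((-9 + (2*10)*(-5))/2 + 49) = √((-9 + 20*(-5))/2 + 49) = √((-9 - 100)/2 + 49) = √((½)*(-109) + 49) = √(-109/2 + 49) = √(-11/2) = I*√22/2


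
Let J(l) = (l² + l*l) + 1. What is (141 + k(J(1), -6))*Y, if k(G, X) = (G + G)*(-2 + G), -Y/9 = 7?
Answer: -9261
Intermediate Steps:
Y = -63 (Y = -9*7 = -63)
J(l) = 1 + 2*l² (J(l) = (l² + l²) + 1 = 2*l² + 1 = 1 + 2*l²)
k(G, X) = 2*G*(-2 + G) (k(G, X) = (2*G)*(-2 + G) = 2*G*(-2 + G))
(141 + k(J(1), -6))*Y = (141 + 2*(1 + 2*1²)*(-2 + (1 + 2*1²)))*(-63) = (141 + 2*(1 + 2*1)*(-2 + (1 + 2*1)))*(-63) = (141 + 2*(1 + 2)*(-2 + (1 + 2)))*(-63) = (141 + 2*3*(-2 + 3))*(-63) = (141 + 2*3*1)*(-63) = (141 + 6)*(-63) = 147*(-63) = -9261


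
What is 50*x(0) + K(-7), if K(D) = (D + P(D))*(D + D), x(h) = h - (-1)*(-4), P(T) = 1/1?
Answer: -116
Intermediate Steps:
P(T) = 1
x(h) = -4 + h (x(h) = h - 1*4 = h - 4 = -4 + h)
K(D) = 2*D*(1 + D) (K(D) = (D + 1)*(D + D) = (1 + D)*(2*D) = 2*D*(1 + D))
50*x(0) + K(-7) = 50*(-4 + 0) + 2*(-7)*(1 - 7) = 50*(-4) + 2*(-7)*(-6) = -200 + 84 = -116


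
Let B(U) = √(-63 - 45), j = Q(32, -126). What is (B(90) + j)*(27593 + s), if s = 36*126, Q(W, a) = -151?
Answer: -4851479 + 192774*I*√3 ≈ -4.8515e+6 + 3.3389e+5*I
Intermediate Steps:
j = -151
B(U) = 6*I*√3 (B(U) = √(-108) = 6*I*√3)
s = 4536
(B(90) + j)*(27593 + s) = (6*I*√3 - 151)*(27593 + 4536) = (-151 + 6*I*√3)*32129 = -4851479 + 192774*I*√3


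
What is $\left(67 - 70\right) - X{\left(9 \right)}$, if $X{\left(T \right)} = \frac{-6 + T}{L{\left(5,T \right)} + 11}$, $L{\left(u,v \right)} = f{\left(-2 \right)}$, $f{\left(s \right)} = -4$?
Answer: $- \frac{24}{7} \approx -3.4286$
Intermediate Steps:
$L{\left(u,v \right)} = -4$
$X{\left(T \right)} = - \frac{6}{7} + \frac{T}{7}$ ($X{\left(T \right)} = \frac{-6 + T}{-4 + 11} = \frac{-6 + T}{7} = \left(-6 + T\right) \frac{1}{7} = - \frac{6}{7} + \frac{T}{7}$)
$\left(67 - 70\right) - X{\left(9 \right)} = \left(67 - 70\right) - \left(- \frac{6}{7} + \frac{1}{7} \cdot 9\right) = -3 - \left(- \frac{6}{7} + \frac{9}{7}\right) = -3 - \frac{3}{7} = - \frac{24}{7}$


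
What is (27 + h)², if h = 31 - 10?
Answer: 2304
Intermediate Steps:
h = 21
(27 + h)² = (27 + 21)² = 48² = 2304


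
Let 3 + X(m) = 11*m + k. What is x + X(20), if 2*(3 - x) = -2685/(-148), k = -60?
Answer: 44675/296 ≈ 150.93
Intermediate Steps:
X(m) = -63 + 11*m (X(m) = -3 + (11*m - 60) = -3 + (-60 + 11*m) = -63 + 11*m)
x = -1797/296 (x = 3 - (-2685)/(2*(-148)) = 3 - (-2685)*(-1)/(2*148) = 3 - ½*2685/148 = 3 - 2685/296 = -1797/296 ≈ -6.0709)
x + X(20) = -1797/296 + (-63 + 11*20) = -1797/296 + (-63 + 220) = -1797/296 + 157 = 44675/296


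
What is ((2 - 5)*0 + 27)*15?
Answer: 405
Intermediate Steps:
((2 - 5)*0 + 27)*15 = (-3*0 + 27)*15 = (0 + 27)*15 = 27*15 = 405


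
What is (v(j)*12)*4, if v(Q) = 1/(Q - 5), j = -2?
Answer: -48/7 ≈ -6.8571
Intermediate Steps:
v(Q) = 1/(-5 + Q)
(v(j)*12)*4 = (12/(-5 - 2))*4 = (12/(-7))*4 = -1/7*12*4 = -12/7*4 = -48/7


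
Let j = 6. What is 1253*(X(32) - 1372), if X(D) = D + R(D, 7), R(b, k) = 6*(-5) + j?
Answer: -1709092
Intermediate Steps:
R(b, k) = -24 (R(b, k) = 6*(-5) + 6 = -30 + 6 = -24)
X(D) = -24 + D (X(D) = D - 24 = -24 + D)
1253*(X(32) - 1372) = 1253*((-24 + 32) - 1372) = 1253*(8 - 1372) = 1253*(-1364) = -1709092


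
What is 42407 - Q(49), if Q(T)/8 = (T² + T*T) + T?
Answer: 3599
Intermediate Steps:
Q(T) = 8*T + 16*T² (Q(T) = 8*((T² + T*T) + T) = 8*((T² + T²) + T) = 8*(2*T² + T) = 8*(T + 2*T²) = 8*T + 16*T²)
42407 - Q(49) = 42407 - 8*49*(1 + 2*49) = 42407 - 8*49*(1 + 98) = 42407 - 8*49*99 = 42407 - 1*38808 = 42407 - 38808 = 3599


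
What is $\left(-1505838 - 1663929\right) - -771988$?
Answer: $-2397779$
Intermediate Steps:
$\left(-1505838 - 1663929\right) - -771988 = \left(-1505838 - 1663929\right) + 771988 = -3169767 + 771988 = -2397779$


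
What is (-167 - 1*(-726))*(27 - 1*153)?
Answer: -70434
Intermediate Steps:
(-167 - 1*(-726))*(27 - 1*153) = (-167 + 726)*(27 - 153) = 559*(-126) = -70434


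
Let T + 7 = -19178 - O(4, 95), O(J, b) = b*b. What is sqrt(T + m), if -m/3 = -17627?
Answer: sqrt(24671) ≈ 157.07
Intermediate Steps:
O(J, b) = b**2
m = 52881 (m = -3*(-17627) = 52881)
T = -28210 (T = -7 + (-19178 - 1*95**2) = -7 + (-19178 - 1*9025) = -7 + (-19178 - 9025) = -7 - 28203 = -28210)
sqrt(T + m) = sqrt(-28210 + 52881) = sqrt(24671)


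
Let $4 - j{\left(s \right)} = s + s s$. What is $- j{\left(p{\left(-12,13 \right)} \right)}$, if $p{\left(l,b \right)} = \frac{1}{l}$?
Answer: $- \frac{587}{144} \approx -4.0764$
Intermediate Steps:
$j{\left(s \right)} = 4 - s - s^{2}$ ($j{\left(s \right)} = 4 - \left(s + s s\right) = 4 - \left(s + s^{2}\right) = 4 - s - s^{2}$)
$- j{\left(p{\left(-12,13 \right)} \right)} = - (4 - \frac{1}{-12} - \left(\frac{1}{-12}\right)^{2}) = - (4 - - \frac{1}{12} - \left(- \frac{1}{12}\right)^{2}) = - (4 + \frac{1}{12} - \frac{1}{144}) = \left(-1\right) \frac{587}{144} = - \frac{587}{144}$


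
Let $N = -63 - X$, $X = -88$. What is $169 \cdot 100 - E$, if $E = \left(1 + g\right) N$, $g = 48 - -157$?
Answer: $11750$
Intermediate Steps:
$g = 205$ ($g = 48 + 157 = 205$)
$N = 25$ ($N = -63 - -88 = -63 + 88 = 25$)
$E = 5150$ ($E = \left(1 + 205\right) 25 = 206 \cdot 25 = 5150$)
$169 \cdot 100 - E = 169 \cdot 100 - 5150 = 16900 - 5150 = 11750$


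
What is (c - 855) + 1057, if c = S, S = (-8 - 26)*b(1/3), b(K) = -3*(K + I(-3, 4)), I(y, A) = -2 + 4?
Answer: 440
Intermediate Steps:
I(y, A) = 2
b(K) = -6 - 3*K (b(K) = -3*(K + 2) = -3*(2 + K) = -6 - 3*K)
S = 238 (S = (-8 - 26)*(-6 - 3/3) = -34*(-6 - 3*⅓) = -34*(-6 - 1) = -34*(-7) = 238)
c = 238
(c - 855) + 1057 = (238 - 855) + 1057 = -617 + 1057 = 440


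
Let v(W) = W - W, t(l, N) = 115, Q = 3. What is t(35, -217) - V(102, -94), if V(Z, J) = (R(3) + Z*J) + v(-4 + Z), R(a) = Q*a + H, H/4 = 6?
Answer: 9670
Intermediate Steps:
H = 24 (H = 4*6 = 24)
R(a) = 24 + 3*a (R(a) = 3*a + 24 = 24 + 3*a)
v(W) = 0
V(Z, J) = 33 + J*Z (V(Z, J) = ((24 + 3*3) + Z*J) + 0 = ((24 + 9) + J*Z) + 0 = (33 + J*Z) + 0 = 33 + J*Z)
t(35, -217) - V(102, -94) = 115 - (33 - 94*102) = 115 - (33 - 9588) = 115 - 1*(-9555) = 115 + 9555 = 9670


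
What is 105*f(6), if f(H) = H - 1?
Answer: 525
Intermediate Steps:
f(H) = -1 + H
105*f(6) = 105*(-1 + 6) = 105*5 = 525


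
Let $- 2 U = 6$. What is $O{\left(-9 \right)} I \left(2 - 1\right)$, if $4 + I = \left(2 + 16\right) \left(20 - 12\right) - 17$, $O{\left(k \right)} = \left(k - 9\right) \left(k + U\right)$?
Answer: $26568$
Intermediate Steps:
$U = -3$ ($U = \left(- \frac{1}{2}\right) 6 = -3$)
$O{\left(k \right)} = \left(-9 + k\right) \left(-3 + k\right)$ ($O{\left(k \right)} = \left(k - 9\right) \left(k - 3\right) = \left(-9 + k\right) \left(-3 + k\right)$)
$I = 123$ ($I = -4 - \left(17 - \left(2 + 16\right) \left(20 - 12\right)\right) = -4 + \left(18 \cdot 8 - 17\right) = -4 + \left(144 - 17\right) = -4 + 127 = 123$)
$O{\left(-9 \right)} I \left(2 - 1\right) = \left(27 + \left(-9\right)^{2} - -108\right) 123 \left(2 - 1\right) = \left(27 + 81 + 108\right) 123 \left(2 - 1\right) = 216 \cdot 123 \cdot 1 = 26568 \cdot 1 = 26568$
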